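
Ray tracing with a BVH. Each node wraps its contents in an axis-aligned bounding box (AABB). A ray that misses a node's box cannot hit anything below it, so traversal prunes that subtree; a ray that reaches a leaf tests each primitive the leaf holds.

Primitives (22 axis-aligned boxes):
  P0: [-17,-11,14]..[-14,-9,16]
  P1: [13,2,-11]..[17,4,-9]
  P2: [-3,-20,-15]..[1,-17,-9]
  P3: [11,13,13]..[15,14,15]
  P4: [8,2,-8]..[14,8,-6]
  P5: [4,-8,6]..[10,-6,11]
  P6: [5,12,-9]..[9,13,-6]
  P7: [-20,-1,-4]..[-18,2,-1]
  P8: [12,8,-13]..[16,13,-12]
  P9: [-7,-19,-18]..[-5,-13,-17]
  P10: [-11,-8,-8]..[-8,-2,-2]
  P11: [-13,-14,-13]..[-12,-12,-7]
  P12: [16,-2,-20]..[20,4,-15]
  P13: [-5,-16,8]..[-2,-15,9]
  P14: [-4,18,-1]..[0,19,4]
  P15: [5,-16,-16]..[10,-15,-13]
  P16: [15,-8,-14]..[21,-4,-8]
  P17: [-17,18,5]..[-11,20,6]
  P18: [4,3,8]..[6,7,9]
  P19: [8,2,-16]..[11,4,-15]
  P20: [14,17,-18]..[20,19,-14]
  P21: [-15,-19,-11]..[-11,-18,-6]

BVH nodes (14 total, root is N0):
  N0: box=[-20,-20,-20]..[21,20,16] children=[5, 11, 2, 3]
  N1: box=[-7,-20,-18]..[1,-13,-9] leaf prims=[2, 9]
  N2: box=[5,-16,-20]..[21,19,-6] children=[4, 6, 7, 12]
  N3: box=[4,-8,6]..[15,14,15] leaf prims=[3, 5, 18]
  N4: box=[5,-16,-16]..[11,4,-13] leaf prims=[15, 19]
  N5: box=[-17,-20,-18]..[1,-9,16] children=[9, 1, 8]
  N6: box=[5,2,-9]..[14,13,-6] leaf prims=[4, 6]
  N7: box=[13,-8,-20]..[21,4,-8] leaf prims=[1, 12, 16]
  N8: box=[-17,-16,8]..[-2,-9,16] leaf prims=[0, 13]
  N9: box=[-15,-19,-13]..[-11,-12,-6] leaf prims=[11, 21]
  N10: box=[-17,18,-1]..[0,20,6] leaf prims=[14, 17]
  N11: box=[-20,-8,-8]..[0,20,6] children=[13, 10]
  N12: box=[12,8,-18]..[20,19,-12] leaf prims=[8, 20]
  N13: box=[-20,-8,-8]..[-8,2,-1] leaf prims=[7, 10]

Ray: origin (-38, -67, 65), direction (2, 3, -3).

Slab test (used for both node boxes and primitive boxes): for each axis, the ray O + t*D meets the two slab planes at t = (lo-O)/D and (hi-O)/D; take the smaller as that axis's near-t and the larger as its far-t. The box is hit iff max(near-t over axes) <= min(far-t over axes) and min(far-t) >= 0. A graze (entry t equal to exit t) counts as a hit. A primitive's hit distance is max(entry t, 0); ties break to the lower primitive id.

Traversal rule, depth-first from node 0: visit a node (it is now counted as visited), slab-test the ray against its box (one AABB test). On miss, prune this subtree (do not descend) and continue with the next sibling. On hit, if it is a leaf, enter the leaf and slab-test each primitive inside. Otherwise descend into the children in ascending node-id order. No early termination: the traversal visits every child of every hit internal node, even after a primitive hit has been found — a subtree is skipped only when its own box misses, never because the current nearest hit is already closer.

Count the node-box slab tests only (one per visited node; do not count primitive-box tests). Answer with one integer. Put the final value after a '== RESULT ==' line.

Trace the traversal:
N0 x:[9,59/2] y:[47/3,29] z:[49/3,85/3] -> hit [49/3,85/3], descend [2, 3, 5, 11]
  N2 x:[43/2,59/2] y:[17,86/3] z:[71/3,85/3] -> hit [71/3,85/3], descend [4, 6, 7, 12]
    N4 x:[43/2,49/2] y:[17,71/3] z:[26,27] -> miss, prune
    N6 x:[43/2,26] y:[23,80/3] z:[71/3,74/3] -> hit [71/3,74/3] leaf, test {P4@t=71/3, P6(miss)}
    N7 x:[51/2,59/2] y:[59/3,71/3] z:[73/3,85/3] -> miss, prune
    N12 x:[25,29] y:[25,86/3] z:[77/3,83/3] -> hit [77/3,83/3] leaf, test {P8@t=77/3, P20(miss)}
  N3 x:[21,53/2] y:[59/3,27] z:[50/3,59/3] -> miss, prune
  N5 x:[21/2,39/2] y:[47/3,58/3] z:[49/3,83/3] -> hit [49/3,58/3], descend [1, 8, 9]
    N1 x:[31/2,39/2] y:[47/3,18] z:[74/3,83/3] -> miss, prune
    N8 x:[21/2,18] y:[17,58/3] z:[49/3,19] -> hit [17,18] leaf, test {P0(miss), P13(miss)}
    N9 x:[23/2,27/2] y:[16,55/3] z:[71/3,26] -> miss, prune
  N11 x:[9,19] y:[59/3,29] z:[59/3,73/3] -> miss, prune

order=[0, 2, 4, 6, 7, 12, 3, 5, 1, 8, 9, 11]  |boxes|=12  |leaves|=3  hit=P4

== RESULT ==
12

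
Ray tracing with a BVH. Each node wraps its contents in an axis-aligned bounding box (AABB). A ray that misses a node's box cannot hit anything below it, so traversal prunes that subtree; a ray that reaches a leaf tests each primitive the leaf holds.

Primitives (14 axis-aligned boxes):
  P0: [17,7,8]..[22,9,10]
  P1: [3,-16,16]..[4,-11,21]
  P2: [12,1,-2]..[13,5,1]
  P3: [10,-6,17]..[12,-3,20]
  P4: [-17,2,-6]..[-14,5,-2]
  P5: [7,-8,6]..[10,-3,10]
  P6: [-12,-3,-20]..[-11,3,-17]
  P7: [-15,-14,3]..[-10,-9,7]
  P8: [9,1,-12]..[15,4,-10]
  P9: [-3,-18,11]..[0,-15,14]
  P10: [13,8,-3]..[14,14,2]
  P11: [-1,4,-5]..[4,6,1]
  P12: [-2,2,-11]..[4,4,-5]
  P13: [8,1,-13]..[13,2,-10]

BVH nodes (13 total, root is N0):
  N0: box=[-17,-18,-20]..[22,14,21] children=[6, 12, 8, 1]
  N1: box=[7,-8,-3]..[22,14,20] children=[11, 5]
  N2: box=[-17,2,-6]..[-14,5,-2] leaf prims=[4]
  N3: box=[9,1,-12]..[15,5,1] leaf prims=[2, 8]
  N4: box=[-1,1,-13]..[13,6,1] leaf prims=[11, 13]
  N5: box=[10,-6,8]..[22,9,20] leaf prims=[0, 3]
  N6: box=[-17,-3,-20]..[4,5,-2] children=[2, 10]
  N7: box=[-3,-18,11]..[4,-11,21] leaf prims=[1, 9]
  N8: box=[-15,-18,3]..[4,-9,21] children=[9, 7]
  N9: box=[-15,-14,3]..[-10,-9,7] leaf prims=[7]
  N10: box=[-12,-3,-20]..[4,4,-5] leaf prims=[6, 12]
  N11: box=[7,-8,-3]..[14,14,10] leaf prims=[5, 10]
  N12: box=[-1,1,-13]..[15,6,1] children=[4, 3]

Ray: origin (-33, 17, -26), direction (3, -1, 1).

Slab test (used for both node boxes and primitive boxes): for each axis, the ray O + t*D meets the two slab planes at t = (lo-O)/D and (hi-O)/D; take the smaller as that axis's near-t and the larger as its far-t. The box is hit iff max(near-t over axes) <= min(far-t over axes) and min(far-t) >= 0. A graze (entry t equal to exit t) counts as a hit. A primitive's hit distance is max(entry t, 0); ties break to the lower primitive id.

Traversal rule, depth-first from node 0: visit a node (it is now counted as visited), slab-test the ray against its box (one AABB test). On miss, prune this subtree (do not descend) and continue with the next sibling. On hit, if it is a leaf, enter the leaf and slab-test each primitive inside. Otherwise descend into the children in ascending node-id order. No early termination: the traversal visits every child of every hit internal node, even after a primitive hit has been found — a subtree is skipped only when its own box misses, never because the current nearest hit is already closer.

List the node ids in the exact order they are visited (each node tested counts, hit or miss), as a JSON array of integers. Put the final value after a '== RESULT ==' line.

Traverse from the root:
N0 x:[16/3,55/3] y:[3,35] z:[6,47] -> hit [6,55/3], descend [1, 6, 8, 12]
  N1 x:[40/3,55/3] y:[3,25] z:[23,46] -> miss, prune
  N6 x:[16/3,37/3] y:[12,20] z:[6,24] -> hit [12,37/3], descend [2, 10]
    N2 x:[16/3,19/3] y:[12,15] z:[20,24] -> miss, prune
    N10 x:[7,37/3] y:[13,20] z:[6,21] -> miss, prune
  N8 x:[6,37/3] y:[26,35] z:[29,47] -> miss, prune
  N12 x:[32/3,16] y:[11,16] z:[13,27] -> hit [13,16], descend [3, 4]
    N3 x:[14,16] y:[12,16] z:[14,27] -> hit [14,16] leaf, test {P2(miss), P8@t=14}
    N4 x:[32/3,46/3] y:[11,16] z:[13,27] -> hit [13,46/3] leaf, test {P11(miss), P13@t=15}

Visited [0, 1, 6, 2, 10, 8, 12, 3, 4]. Tests: 9 box, 2 leaf. Nearest: P8.

== RESULT ==
[0, 1, 6, 2, 10, 8, 12, 3, 4]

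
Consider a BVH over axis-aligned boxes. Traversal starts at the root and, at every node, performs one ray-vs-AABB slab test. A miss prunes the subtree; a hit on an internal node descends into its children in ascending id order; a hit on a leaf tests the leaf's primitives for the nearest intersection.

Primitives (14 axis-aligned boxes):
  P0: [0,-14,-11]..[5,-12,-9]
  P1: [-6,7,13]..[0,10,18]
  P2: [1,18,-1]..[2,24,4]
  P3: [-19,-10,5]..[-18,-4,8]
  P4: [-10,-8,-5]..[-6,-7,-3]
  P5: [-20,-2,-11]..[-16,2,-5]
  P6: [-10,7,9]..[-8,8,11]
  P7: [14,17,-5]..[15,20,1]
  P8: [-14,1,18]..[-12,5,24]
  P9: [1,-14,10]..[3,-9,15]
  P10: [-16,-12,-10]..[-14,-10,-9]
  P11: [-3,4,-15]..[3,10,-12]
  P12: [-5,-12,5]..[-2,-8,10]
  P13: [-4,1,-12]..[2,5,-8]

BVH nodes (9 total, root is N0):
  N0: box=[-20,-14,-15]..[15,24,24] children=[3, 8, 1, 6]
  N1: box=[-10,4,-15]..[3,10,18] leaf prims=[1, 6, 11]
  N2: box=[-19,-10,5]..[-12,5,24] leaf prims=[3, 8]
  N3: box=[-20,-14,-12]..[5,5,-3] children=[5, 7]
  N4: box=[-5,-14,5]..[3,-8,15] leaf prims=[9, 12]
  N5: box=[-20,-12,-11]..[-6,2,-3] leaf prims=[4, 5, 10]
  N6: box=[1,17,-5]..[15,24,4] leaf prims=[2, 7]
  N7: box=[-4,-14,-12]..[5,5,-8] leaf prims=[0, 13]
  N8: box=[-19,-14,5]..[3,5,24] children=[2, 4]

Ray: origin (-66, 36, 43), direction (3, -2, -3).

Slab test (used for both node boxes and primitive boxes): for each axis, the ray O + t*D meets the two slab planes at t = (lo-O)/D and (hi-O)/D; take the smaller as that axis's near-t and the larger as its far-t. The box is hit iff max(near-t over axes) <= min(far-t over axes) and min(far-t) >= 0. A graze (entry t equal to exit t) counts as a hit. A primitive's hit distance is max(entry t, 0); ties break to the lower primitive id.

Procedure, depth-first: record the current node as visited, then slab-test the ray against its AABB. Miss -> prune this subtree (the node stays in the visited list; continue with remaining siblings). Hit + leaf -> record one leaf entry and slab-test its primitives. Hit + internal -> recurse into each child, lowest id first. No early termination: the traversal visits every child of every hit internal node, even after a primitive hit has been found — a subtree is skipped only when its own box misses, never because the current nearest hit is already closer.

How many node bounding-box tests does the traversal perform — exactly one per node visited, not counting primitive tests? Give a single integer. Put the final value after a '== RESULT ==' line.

Walk:
N0 x:[46/3,27] y:[6,25] z:[19/3,58/3] -> hit [46/3,58/3], descend [1, 3, 6, 8]
  N1 x:[56/3,23] y:[13,16] z:[25/3,58/3] -> miss, prune
  N3 x:[46/3,71/3] y:[31/2,25] z:[46/3,55/3] -> hit [31/2,55/3], descend [5, 7]
    N5 x:[46/3,20] y:[17,24] z:[46/3,18] -> hit [17,18] leaf, test {P4(miss), P5(miss), P10(miss)}
    N7 x:[62/3,71/3] y:[31/2,25] z:[17,55/3] -> miss, prune
  N6 x:[67/3,27] y:[6,19/2] z:[13,16] -> miss, prune
  N8 x:[47/3,23] y:[31/2,25] z:[19/3,38/3] -> miss, prune

7 AABB tests over nodes [0, 1, 3, 5, 7, 6, 8]; 1 leaf entered; closest miss.

== RESULT ==
7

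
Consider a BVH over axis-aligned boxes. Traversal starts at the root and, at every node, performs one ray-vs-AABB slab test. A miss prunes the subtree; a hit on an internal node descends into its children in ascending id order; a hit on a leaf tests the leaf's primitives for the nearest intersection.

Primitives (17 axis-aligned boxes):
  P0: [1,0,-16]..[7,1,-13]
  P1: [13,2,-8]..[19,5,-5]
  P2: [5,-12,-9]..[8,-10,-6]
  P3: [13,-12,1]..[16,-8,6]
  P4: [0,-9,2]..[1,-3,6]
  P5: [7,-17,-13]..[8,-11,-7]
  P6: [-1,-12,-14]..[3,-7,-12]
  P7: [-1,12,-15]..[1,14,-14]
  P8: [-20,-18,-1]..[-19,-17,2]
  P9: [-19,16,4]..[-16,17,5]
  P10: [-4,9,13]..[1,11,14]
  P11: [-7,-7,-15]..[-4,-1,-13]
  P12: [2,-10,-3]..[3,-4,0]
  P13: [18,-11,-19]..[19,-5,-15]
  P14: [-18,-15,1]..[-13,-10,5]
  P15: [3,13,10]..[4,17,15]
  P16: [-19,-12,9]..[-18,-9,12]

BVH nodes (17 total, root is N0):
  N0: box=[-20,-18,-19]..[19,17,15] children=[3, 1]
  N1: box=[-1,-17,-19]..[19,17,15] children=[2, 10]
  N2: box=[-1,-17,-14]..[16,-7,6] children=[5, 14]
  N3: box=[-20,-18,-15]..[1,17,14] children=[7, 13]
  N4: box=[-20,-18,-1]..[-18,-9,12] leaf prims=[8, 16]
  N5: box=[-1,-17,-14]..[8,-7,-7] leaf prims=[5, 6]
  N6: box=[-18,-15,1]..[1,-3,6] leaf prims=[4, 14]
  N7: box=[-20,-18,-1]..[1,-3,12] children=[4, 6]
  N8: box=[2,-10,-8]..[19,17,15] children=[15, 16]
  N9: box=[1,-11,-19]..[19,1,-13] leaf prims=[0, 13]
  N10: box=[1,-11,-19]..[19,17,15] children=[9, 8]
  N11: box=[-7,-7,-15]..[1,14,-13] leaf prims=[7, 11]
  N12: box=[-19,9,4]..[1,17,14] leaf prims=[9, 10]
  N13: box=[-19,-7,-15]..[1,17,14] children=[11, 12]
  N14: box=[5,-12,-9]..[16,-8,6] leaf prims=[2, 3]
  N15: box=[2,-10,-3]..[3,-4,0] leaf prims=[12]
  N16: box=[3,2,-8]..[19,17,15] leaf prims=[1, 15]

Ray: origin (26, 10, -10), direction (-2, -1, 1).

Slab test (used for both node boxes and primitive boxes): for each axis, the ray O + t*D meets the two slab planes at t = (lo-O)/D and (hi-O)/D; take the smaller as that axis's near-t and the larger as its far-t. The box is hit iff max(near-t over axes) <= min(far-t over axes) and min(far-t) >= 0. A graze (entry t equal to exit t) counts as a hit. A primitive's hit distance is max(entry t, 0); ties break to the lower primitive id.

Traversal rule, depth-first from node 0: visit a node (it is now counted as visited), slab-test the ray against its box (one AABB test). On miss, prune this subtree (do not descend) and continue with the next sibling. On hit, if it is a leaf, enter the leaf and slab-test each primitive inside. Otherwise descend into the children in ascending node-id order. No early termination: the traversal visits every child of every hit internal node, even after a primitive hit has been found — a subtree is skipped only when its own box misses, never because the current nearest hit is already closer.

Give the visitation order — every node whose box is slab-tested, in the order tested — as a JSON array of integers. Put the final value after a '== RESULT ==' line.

Traverse from the root:
N0 x:[7/2,23] y:[-7,28] z:[-9,25] -> hit [7/2,23], descend [1, 3]
  N1 x:[7/2,27/2] y:[-7,27] z:[-9,25] -> hit [7/2,27/2], descend [2, 10]
    N2 x:[5,27/2] y:[17,27] z:[-4,16] -> miss, prune
    N10 x:[7/2,25/2] y:[-7,21] z:[-9,25] -> hit [7/2,25/2], descend [8, 9]
      N8 x:[7/2,12] y:[-7,20] z:[2,25] -> hit [7/2,12], descend [15, 16]
        N15 x:[23/2,12] y:[14,20] z:[7,10] -> miss, prune
        N16 x:[7/2,23/2] y:[-7,8] z:[2,25] -> hit [7/2,8] leaf, test {P1@t=5, P15(miss)}
      N9 x:[7/2,25/2] y:[9,21] z:[-9,-3] -> miss, prune
  N3 x:[25/2,23] y:[-7,28] z:[-5,24] -> hit [25/2,23], descend [7, 13]
    N7 x:[25/2,23] y:[13,28] z:[9,22] -> hit [13,22], descend [4, 6]
      N4 x:[22,23] y:[19,28] z:[9,22] -> hit [22,22] leaf, test {P8(miss), P16@t=22}
      N6 x:[25/2,22] y:[13,25] z:[11,16] -> hit [13,16] leaf, test {P4@t=13, P14(miss)}
    N13 x:[25/2,45/2] y:[-7,17] z:[-5,24] -> hit [25/2,17], descend [11, 12]
      N11 x:[25/2,33/2] y:[-4,17] z:[-5,-3] -> miss, prune
      N12 x:[25/2,45/2] y:[-7,1] z:[14,24] -> miss, prune

order=[0, 1, 2, 10, 8, 15, 16, 9, 3, 7, 4, 6, 13, 11, 12]  |boxes|=15  |leaves|=3  hit=P1

== RESULT ==
[0, 1, 2, 10, 8, 15, 16, 9, 3, 7, 4, 6, 13, 11, 12]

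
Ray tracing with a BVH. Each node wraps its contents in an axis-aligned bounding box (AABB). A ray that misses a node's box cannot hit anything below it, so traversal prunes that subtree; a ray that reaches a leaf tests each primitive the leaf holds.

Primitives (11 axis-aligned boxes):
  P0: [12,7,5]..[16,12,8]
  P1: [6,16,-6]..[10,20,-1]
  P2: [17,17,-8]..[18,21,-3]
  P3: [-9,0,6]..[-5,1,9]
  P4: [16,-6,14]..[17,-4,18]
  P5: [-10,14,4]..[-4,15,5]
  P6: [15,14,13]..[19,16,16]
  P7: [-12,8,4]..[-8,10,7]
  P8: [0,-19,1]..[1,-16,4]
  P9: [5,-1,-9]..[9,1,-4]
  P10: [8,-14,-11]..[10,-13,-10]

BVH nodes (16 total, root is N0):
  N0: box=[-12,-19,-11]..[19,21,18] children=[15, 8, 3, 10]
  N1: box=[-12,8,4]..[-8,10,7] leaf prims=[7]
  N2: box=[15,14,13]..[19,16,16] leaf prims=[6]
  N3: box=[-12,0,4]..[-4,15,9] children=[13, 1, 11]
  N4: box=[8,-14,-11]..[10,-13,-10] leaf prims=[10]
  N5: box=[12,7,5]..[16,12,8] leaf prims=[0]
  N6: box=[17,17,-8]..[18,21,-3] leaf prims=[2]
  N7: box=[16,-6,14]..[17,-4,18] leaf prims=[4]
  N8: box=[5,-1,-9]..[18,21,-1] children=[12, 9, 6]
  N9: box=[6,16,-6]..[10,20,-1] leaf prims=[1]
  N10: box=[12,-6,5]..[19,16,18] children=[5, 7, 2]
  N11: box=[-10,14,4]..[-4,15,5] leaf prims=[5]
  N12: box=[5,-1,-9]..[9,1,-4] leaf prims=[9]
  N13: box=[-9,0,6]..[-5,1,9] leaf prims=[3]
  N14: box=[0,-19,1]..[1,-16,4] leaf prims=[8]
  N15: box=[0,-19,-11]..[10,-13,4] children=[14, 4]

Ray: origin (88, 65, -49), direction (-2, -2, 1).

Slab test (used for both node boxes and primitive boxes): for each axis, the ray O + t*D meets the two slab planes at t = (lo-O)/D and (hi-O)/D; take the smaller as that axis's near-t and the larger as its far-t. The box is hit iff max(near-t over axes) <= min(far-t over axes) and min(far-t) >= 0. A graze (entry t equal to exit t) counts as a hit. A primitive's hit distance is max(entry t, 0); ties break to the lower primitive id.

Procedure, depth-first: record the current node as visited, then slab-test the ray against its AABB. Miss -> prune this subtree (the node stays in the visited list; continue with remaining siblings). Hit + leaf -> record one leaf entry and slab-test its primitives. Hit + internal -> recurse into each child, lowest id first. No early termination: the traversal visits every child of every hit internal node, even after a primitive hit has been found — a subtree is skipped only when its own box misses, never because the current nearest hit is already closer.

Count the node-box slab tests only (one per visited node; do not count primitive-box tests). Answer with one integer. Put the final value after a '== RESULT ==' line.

Trace the traversal:
N0 x:[69/2,50] y:[22,42] z:[38,67] -> hit [38,42], descend [3, 8, 10, 15]
  N3 x:[46,50] y:[25,65/2] z:[53,58] -> miss, prune
  N8 x:[35,83/2] y:[22,33] z:[40,48] -> miss, prune
  N10 x:[69/2,38] y:[49/2,71/2] z:[54,67] -> miss, prune
  N15 x:[39,44] y:[39,42] z:[38,53] -> hit [39,42], descend [4, 14]
    N4 x:[39,40] y:[39,79/2] z:[38,39] -> hit [39,39] leaf, test {P10@t=39}
    N14 x:[87/2,44] y:[81/2,42] z:[50,53] -> miss, prune

Visited [0, 3, 8, 10, 15, 4, 14]. Tests: 7 box, 1 leaf. Nearest: P10.

== RESULT ==
7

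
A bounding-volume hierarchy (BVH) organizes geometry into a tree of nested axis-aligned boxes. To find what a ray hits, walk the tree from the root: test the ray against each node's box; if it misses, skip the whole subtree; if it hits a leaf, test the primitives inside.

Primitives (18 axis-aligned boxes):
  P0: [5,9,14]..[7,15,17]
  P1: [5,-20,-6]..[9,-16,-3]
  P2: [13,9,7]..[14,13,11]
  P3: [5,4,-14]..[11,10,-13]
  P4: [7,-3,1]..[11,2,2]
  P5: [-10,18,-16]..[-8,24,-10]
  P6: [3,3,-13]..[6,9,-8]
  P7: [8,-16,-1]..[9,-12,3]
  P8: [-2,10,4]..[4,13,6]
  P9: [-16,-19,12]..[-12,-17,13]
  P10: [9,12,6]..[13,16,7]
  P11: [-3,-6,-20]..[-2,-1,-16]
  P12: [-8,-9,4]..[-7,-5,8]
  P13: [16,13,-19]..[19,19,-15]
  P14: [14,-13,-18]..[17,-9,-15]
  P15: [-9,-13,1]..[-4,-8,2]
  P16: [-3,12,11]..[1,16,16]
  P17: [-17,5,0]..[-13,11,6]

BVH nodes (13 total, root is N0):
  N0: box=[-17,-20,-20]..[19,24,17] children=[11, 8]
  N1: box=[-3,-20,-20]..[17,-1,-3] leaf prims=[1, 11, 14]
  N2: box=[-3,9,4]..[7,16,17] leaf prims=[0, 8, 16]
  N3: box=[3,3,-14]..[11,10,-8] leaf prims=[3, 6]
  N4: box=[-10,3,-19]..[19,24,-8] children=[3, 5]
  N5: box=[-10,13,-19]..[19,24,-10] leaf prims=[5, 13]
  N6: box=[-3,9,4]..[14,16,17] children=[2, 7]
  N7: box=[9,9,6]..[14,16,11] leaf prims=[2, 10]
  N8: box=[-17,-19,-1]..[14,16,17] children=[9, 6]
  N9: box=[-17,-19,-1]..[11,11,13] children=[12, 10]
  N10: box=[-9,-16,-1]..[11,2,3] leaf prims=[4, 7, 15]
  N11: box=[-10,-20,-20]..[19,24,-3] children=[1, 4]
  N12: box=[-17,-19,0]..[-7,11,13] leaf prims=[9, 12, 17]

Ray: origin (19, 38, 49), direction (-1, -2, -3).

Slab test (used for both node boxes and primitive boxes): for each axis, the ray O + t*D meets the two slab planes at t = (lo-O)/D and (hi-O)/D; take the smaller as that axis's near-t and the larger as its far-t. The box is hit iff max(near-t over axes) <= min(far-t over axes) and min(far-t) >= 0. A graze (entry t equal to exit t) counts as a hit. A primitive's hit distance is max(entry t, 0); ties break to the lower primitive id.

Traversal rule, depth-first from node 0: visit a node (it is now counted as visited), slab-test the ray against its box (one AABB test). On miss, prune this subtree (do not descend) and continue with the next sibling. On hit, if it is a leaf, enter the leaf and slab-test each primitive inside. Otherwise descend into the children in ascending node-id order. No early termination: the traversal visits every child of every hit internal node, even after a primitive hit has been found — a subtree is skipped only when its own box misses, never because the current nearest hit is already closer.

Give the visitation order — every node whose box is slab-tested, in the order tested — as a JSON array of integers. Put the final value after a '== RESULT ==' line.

Trace the traversal:
N0 x:[0,36] y:[7,29] z:[32/3,23] -> hit [32/3,23], descend [8, 11]
  N8 x:[5,36] y:[11,57/2] z:[32/3,50/3] -> hit [11,50/3], descend [6, 9]
    N6 x:[5,22] y:[11,29/2] z:[32/3,15] -> hit [11,29/2], descend [2, 7]
      N2 x:[12,22] y:[11,29/2] z:[32/3,15] -> hit [12,29/2] leaf, test {P0(miss), P8(miss), P16(miss)}
      N7 x:[5,10] y:[11,29/2] z:[38/3,43/3] -> miss, prune
    N9 x:[8,36] y:[27/2,57/2] z:[12,50/3] -> hit [27/2,50/3], descend [10, 12]
      N10 x:[8,28] y:[18,27] z:[46/3,50/3] -> miss, prune
      N12 x:[26,36] y:[27/2,57/2] z:[12,49/3] -> miss, prune
  N11 x:[0,29] y:[7,29] z:[52/3,23] -> hit [52/3,23], descend [1, 4]
    N1 x:[2,22] y:[39/2,29] z:[52/3,23] -> hit [39/2,22] leaf, test {P1(miss), P11@t=65/3, P14(miss)}
    N4 x:[0,29] y:[7,35/2] z:[19,68/3] -> miss, prune

order=[0, 8, 6, 2, 7, 9, 10, 12, 11, 1, 4]  |boxes|=11  |leaves|=2  hit=P11

== RESULT ==
[0, 8, 6, 2, 7, 9, 10, 12, 11, 1, 4]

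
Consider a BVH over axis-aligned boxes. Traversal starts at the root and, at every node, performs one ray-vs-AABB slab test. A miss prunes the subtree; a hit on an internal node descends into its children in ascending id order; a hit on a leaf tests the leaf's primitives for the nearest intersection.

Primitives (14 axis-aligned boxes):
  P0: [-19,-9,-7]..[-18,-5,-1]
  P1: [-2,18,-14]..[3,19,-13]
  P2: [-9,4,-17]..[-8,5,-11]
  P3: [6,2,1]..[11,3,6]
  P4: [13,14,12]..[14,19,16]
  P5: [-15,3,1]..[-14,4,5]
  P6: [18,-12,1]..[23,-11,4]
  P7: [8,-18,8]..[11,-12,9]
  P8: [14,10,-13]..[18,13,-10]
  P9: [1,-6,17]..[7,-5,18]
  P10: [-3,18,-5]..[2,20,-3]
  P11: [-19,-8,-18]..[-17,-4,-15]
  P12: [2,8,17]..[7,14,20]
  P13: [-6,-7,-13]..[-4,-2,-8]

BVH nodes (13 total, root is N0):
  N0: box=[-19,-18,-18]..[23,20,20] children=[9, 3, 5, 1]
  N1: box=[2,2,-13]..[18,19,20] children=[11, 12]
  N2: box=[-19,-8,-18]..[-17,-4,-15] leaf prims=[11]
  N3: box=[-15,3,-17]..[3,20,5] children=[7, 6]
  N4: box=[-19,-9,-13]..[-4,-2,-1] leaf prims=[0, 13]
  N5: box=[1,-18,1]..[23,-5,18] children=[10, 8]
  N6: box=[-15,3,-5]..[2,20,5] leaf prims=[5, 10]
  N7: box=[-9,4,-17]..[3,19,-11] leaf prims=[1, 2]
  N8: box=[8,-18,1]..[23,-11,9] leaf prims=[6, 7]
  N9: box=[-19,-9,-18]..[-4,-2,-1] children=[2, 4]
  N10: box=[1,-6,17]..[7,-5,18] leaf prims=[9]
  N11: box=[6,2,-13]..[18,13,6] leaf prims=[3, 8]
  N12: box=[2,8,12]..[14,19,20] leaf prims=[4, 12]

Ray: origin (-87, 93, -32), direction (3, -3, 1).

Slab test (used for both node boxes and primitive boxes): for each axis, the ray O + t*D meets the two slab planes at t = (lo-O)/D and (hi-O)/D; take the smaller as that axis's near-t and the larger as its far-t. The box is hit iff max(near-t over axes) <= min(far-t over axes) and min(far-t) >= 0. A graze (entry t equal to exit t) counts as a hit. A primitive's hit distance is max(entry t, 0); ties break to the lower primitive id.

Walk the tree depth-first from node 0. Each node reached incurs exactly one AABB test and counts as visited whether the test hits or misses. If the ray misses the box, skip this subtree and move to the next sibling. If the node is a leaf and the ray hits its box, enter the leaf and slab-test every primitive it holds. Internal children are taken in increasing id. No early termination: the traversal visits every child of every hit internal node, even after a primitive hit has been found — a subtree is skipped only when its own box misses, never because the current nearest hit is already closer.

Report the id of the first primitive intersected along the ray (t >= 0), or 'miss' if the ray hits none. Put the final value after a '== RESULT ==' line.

Walk:
N0 x:[68/3,110/3] y:[73/3,37] z:[14,52] -> hit [73/3,110/3], descend [1, 3, 5, 9]
  N1 x:[89/3,35] y:[74/3,91/3] z:[19,52] -> hit [89/3,91/3], descend [11, 12]
    N11 x:[31,35] y:[80/3,91/3] z:[19,38] -> miss, prune
    N12 x:[89/3,101/3] y:[74/3,85/3] z:[44,52] -> miss, prune
  N3 x:[24,30] y:[73/3,30] z:[15,37] -> hit [73/3,30], descend [6, 7]
    N6 x:[24,89/3] y:[73/3,30] z:[27,37] -> hit [27,89/3] leaf, test {P5(miss), P10(miss)}
    N7 x:[26,30] y:[74/3,89/3] z:[15,21] -> miss, prune
  N5 x:[88/3,110/3] y:[98/3,37] z:[33,50] -> hit [33,110/3], descend [8, 10]
    N8 x:[95/3,110/3] y:[104/3,37] z:[33,41] -> hit [104/3,110/3] leaf, test {P6@t=35, P7(miss)}
    N10 x:[88/3,94/3] y:[98/3,33] z:[49,50] -> miss, prune
  N9 x:[68/3,83/3] y:[95/3,34] z:[14,31] -> miss, prune

Visited [0, 1, 11, 12, 3, 6, 7, 5, 8, 10, 9]. Tests: 11 box, 2 leaf. Nearest: P6.

== RESULT ==
6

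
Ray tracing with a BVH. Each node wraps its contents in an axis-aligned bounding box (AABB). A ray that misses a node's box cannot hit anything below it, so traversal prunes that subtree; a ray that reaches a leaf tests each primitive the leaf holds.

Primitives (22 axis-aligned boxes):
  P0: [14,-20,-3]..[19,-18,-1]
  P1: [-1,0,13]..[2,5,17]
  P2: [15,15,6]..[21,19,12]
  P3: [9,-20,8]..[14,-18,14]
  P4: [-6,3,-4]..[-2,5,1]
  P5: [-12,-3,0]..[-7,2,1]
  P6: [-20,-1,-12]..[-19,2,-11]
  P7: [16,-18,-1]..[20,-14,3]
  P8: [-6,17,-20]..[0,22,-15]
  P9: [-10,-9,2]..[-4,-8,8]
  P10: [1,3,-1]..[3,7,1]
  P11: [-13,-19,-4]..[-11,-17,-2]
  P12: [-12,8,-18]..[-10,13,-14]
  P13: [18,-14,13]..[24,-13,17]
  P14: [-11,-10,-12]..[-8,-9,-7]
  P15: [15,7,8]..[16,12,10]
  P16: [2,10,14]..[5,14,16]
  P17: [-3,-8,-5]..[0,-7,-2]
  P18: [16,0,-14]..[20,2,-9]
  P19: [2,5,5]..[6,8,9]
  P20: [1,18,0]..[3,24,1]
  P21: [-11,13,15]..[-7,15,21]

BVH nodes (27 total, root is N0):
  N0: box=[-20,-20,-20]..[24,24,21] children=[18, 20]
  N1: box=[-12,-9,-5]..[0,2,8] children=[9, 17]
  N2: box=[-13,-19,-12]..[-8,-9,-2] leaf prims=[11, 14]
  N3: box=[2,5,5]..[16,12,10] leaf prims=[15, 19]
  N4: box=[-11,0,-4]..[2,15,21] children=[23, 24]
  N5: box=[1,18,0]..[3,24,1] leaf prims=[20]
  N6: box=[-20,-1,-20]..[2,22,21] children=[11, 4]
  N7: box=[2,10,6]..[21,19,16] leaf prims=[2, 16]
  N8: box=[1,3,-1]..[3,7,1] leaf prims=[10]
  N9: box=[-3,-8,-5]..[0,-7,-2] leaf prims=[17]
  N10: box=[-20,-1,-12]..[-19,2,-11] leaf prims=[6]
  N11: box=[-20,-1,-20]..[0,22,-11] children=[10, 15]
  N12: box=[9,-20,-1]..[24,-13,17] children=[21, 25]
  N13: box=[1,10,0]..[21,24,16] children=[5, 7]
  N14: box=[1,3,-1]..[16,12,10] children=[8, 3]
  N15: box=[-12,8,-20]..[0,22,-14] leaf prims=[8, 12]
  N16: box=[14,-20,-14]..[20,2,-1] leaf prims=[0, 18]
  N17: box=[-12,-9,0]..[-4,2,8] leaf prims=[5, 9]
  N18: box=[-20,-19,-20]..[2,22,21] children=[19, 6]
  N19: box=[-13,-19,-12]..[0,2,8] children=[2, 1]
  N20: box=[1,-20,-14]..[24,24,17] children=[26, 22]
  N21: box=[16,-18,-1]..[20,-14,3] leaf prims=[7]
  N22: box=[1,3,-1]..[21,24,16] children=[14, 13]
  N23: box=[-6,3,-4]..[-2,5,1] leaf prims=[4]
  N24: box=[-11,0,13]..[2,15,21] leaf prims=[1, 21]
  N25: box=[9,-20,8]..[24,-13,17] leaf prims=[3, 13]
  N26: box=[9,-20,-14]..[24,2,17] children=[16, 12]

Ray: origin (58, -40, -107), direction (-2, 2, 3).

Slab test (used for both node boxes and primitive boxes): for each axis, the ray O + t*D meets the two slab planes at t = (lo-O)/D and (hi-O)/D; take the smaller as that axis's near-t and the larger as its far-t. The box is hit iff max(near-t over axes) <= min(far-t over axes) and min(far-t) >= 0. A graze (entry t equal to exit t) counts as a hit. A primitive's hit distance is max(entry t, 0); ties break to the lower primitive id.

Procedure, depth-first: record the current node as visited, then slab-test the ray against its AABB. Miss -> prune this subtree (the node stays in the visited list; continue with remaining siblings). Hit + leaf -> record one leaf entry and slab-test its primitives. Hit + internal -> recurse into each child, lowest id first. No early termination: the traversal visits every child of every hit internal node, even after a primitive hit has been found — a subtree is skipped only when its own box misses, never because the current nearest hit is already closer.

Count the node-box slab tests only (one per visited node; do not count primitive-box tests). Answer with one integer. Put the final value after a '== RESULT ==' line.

Traverse from the root:
N0 x:[17,39] y:[10,32] z:[29,128/3] -> hit [29,32], descend [18, 20]
  N18 x:[28,39] y:[21/2,31] z:[29,128/3] -> hit [29,31], descend [6, 19]
    N6 x:[28,39] y:[39/2,31] z:[29,128/3] -> hit [29,31], descend [4, 11]
      N4 x:[28,69/2] y:[20,55/2] z:[103/3,128/3] -> miss, prune
      N11 x:[29,39] y:[39/2,31] z:[29,32] -> hit [29,31], descend [10, 15]
        N10 x:[77/2,39] y:[39/2,21] z:[95/3,32] -> miss, prune
        N15 x:[29,35] y:[24,31] z:[29,31] -> hit [29,31] leaf, test {P8@t=29, P12(miss)}
    N19 x:[29,71/2] y:[21/2,21] z:[95/3,115/3] -> miss, prune
  N20 x:[17,57/2] y:[10,32] z:[31,124/3] -> miss, prune

Summary -> nodes [0, 18, 6, 4, 11, 10, 15, 19, 20]; box-tests=9; leaf-entries=1; first=P8

== RESULT ==
9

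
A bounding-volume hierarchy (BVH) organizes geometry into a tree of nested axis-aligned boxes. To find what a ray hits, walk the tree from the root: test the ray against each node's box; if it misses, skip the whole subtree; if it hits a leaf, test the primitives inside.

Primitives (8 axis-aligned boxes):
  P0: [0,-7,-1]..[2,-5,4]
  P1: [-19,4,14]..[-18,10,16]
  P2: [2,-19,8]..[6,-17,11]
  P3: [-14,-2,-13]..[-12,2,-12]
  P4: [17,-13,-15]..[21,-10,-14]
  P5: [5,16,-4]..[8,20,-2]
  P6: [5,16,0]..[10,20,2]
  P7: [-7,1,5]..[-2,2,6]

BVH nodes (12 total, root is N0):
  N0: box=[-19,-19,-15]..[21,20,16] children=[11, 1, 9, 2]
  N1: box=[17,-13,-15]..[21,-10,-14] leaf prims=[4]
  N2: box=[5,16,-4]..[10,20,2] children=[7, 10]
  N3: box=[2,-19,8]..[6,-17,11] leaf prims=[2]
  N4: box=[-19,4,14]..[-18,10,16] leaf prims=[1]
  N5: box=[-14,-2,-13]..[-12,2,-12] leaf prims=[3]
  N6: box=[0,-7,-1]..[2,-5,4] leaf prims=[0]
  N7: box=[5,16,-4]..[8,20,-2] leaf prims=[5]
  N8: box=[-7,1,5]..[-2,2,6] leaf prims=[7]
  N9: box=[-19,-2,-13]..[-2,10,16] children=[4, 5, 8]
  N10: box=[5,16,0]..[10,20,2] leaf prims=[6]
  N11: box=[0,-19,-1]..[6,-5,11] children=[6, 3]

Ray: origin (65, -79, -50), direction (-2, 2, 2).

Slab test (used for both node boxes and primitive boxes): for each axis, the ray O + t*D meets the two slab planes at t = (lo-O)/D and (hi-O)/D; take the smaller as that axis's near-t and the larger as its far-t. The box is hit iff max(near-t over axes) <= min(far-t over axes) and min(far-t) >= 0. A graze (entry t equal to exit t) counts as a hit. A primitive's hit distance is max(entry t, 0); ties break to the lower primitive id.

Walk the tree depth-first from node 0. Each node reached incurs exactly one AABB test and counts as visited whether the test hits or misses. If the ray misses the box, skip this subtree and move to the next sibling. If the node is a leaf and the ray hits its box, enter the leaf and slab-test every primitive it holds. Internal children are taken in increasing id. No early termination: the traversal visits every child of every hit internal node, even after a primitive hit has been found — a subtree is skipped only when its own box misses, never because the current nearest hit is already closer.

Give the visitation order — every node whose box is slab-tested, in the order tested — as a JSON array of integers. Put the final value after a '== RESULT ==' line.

Trace the traversal:
N0 x:[22,42] y:[30,99/2] z:[35/2,33] -> hit [30,33], descend [1, 2, 9, 11]
  N1 x:[22,24] y:[33,69/2] z:[35/2,18] -> miss, prune
  N2 x:[55/2,30] y:[95/2,99/2] z:[23,26] -> miss, prune
  N9 x:[67/2,42] y:[77/2,89/2] z:[37/2,33] -> miss, prune
  N11 x:[59/2,65/2] y:[30,37] z:[49/2,61/2] -> hit [30,61/2], descend [3, 6]
    N3 x:[59/2,63/2] y:[30,31] z:[29,61/2] -> hit [30,61/2] leaf, test {P2@t=30}
    N6 x:[63/2,65/2] y:[36,37] z:[49/2,27] -> miss, prune

7 AABB tests over nodes [0, 1, 2, 9, 11, 3, 6]; 1 leaf entered; closest P2.

== RESULT ==
[0, 1, 2, 9, 11, 3, 6]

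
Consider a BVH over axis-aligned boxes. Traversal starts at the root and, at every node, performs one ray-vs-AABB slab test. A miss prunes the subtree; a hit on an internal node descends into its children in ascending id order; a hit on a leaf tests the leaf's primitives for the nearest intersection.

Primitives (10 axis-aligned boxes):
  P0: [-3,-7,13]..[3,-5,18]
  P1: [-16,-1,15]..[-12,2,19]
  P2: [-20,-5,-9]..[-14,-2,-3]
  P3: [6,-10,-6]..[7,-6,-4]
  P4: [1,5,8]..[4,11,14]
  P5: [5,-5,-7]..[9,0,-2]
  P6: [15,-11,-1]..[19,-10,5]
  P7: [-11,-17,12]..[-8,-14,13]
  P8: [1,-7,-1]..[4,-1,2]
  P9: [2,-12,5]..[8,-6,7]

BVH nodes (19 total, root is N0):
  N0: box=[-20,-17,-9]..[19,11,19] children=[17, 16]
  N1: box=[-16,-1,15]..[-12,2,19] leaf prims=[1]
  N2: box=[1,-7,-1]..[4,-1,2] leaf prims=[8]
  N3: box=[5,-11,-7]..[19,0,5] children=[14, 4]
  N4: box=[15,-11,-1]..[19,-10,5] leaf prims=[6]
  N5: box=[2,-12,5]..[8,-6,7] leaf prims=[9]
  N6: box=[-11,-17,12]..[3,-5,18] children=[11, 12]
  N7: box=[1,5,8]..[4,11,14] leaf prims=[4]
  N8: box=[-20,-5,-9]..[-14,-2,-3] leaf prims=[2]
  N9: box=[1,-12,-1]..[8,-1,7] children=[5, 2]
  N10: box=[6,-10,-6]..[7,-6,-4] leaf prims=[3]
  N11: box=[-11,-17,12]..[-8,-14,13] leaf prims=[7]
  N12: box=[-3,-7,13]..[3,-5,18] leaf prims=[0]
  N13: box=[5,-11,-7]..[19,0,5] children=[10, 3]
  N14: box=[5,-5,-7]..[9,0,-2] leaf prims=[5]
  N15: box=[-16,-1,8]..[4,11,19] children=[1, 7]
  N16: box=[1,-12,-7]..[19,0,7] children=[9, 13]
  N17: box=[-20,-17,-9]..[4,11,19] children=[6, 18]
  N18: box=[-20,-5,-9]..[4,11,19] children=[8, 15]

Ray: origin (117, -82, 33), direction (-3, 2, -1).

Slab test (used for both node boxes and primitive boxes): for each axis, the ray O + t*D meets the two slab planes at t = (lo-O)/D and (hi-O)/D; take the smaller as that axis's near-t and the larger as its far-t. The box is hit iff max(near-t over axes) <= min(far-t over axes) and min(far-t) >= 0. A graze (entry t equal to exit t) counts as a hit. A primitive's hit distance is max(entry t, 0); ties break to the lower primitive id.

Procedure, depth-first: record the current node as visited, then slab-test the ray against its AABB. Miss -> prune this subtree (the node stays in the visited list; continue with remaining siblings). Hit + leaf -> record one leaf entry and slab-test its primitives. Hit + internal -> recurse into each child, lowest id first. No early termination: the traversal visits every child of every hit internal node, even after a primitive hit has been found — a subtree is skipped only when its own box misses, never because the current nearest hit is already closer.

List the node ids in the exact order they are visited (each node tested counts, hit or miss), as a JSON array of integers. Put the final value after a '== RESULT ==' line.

Traverse from the root:
N0 x:[98/3,137/3] y:[65/2,93/2] z:[14,42] -> hit [98/3,42], descend [16, 17]
  N16 x:[98/3,116/3] y:[35,41] z:[26,40] -> hit [35,116/3], descend [9, 13]
    N9 x:[109/3,116/3] y:[35,81/2] z:[26,34] -> miss, prune
    N13 x:[98/3,112/3] y:[71/2,41] z:[28,40] -> hit [71/2,112/3], descend [3, 10]
      N3 x:[98/3,112/3] y:[71/2,41] z:[28,40] -> hit [71/2,112/3], descend [4, 14]
        N4 x:[98/3,34] y:[71/2,36] z:[28,34] -> miss, prune
        N14 x:[36,112/3] y:[77/2,41] z:[35,40] -> miss, prune
      N10 x:[110/3,37] y:[36,38] z:[37,39] -> hit [37,37] leaf, test {P3@t=37}
  N17 x:[113/3,137/3] y:[65/2,93/2] z:[14,42] -> hit [113/3,42], descend [6, 18]
    N6 x:[38,128/3] y:[65/2,77/2] z:[15,21] -> miss, prune
    N18 x:[113/3,137/3] y:[77/2,93/2] z:[14,42] -> hit [77/2,42], descend [8, 15]
      N8 x:[131/3,137/3] y:[77/2,40] z:[36,42] -> miss, prune
      N15 x:[113/3,133/3] y:[81/2,93/2] z:[14,25] -> miss, prune

order=[0, 16, 9, 13, 3, 4, 14, 10, 17, 6, 18, 8, 15]  |boxes|=13  |leaves|=1  hit=P3

== RESULT ==
[0, 16, 9, 13, 3, 4, 14, 10, 17, 6, 18, 8, 15]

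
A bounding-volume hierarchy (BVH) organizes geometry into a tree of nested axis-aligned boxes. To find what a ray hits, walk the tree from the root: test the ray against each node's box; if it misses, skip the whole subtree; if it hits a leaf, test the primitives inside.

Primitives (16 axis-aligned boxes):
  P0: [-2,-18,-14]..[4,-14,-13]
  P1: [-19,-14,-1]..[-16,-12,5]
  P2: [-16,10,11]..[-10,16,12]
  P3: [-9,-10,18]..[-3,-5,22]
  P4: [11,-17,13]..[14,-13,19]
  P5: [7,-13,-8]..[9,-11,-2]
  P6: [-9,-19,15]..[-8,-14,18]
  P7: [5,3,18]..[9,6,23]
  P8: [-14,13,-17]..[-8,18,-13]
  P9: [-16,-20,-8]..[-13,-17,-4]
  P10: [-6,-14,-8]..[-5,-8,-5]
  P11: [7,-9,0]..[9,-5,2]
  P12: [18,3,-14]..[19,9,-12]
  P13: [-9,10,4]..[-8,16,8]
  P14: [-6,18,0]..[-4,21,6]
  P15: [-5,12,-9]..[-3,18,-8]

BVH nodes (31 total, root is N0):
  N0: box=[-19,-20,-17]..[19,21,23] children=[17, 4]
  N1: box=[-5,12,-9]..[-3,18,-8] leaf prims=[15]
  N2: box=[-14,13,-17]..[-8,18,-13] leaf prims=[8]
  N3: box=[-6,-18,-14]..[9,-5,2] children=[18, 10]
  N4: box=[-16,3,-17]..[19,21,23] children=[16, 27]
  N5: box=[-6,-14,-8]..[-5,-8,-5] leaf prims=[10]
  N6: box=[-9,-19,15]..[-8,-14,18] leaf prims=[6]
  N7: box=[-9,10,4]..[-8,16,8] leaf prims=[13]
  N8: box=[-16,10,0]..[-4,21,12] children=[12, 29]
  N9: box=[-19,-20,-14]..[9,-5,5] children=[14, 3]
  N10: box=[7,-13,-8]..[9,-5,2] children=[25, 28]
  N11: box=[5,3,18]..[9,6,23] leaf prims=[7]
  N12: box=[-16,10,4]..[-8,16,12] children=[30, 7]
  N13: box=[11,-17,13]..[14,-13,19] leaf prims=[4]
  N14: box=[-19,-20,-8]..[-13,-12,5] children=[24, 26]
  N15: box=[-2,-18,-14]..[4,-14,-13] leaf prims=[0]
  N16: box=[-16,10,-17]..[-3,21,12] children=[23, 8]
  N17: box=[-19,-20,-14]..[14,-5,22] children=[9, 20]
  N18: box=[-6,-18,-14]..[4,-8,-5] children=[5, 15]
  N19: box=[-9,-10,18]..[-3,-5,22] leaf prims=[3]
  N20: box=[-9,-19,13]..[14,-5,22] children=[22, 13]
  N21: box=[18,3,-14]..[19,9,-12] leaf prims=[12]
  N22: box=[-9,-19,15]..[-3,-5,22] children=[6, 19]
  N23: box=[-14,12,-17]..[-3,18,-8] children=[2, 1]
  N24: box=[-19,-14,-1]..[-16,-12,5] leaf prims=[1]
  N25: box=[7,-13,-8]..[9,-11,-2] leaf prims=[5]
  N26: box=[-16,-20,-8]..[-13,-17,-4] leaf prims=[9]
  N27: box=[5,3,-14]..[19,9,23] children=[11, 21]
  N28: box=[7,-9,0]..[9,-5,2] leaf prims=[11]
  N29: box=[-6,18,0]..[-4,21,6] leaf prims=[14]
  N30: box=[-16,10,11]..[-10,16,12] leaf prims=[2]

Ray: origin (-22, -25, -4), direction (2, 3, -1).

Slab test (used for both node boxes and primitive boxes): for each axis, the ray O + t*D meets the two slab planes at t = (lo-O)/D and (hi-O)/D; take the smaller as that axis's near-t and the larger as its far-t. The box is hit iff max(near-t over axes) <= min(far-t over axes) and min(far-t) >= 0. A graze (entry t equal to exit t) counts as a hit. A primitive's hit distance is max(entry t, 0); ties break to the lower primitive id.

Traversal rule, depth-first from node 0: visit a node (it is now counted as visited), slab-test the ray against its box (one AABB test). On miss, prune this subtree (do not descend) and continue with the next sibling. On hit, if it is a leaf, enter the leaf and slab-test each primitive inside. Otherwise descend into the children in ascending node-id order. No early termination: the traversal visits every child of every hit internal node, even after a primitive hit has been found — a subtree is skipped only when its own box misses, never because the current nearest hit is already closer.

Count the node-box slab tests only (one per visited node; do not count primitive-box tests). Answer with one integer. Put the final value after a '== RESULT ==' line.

Trace the traversal:
N0 x:[3/2,41/2] y:[5/3,46/3] z:[-27,13] -> hit [5/3,13], descend [4, 17]
  N4 x:[3,41/2] y:[28/3,46/3] z:[-27,13] -> hit [28/3,13], descend [16, 27]
    N16 x:[3,19/2] y:[35/3,46/3] z:[-16,13] -> miss, prune
    N27 x:[27/2,41/2] y:[28/3,34/3] z:[-27,10] -> miss, prune
  N17 x:[3/2,18] y:[5/3,20/3] z:[-26,10] -> hit [5/3,20/3], descend [9, 20]
    N9 x:[3/2,31/2] y:[5/3,20/3] z:[-9,10] -> hit [5/3,20/3], descend [3, 14]
      N3 x:[8,31/2] y:[7/3,20/3] z:[-6,10] -> miss, prune
      N14 x:[3/2,9/2] y:[5/3,13/3] z:[-9,4] -> hit [5/3,4], descend [24, 26]
        N24 x:[3/2,3] y:[11/3,13/3] z:[-9,-3] -> miss, prune
        N26 x:[3,9/2] y:[5/3,8/3] z:[0,4] -> miss, prune
    N20 x:[13/2,18] y:[2,20/3] z:[-26,-17] -> miss, prune

Visited [0, 4, 16, 27, 17, 9, 3, 14, 24, 26, 20]. Tests: 11 box, 0 leaf. Nearest: miss.

== RESULT ==
11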